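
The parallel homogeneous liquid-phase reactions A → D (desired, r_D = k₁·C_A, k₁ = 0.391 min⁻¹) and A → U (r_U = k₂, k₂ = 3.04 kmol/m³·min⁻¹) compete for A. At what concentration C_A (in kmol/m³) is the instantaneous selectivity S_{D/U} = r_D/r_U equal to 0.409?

3.18 kmol/m³

S_{D/U} = (k₁/k₂)·C_A ⇒ C_A = S·k₂/k₁.
= 0.409×3.04/0.391 = 3.18 kmol/m³.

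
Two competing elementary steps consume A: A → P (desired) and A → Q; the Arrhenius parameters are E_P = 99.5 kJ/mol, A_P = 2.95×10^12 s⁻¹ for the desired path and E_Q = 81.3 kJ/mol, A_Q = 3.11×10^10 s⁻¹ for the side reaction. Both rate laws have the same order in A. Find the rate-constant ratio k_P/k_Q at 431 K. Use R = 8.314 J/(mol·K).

With equal orders, S_{P/Q} = k_P/k_Q = (A_P/A_Q)·exp[(E_Q−E_P)/(RT)].
(E_Q−E_P)/(RT) = (81.3−99.5)×10³/(8.314×431) = -18200/3583 = -5.079.
k_P/k_Q = (2.95×10^12/3.11×10^10)·exp(-5.079) = 94.86 × 0.006226 = 0.591.
Since E_P > E_Q, raising the temperature improves selectivity toward P.

0.591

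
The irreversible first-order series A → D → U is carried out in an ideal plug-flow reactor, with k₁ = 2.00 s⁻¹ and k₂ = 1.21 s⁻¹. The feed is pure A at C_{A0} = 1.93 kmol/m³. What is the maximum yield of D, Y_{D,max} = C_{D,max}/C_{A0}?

0.463

Evaluating C_D at τ_opt = ln(k₂/k₁)/(k₂−k₁) gives C_{D,max}/C_{A0} = (k₁/k₂)^[k₂/(k₂−k₁)].
= (2.00/1.21)^(1.21/(1.21−2.00)) = (1.653)^(-1.532) = 0.4632.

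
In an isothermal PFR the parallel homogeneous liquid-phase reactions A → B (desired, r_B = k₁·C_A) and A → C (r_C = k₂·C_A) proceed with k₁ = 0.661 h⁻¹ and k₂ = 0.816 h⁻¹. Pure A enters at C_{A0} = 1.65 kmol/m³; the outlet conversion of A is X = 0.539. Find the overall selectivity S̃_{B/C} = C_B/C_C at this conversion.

0.810

C_A = C_{A0}(1−X) = 0.7606 kmol/m³.
Both paths are first order in A, so the instantaneous fraction to B is constant: dC_B/d(−C_A) = k₁/(k₁+k₂) = 0.4475.
C_B = 0.4475·(C_{A0}−C_A) = 0.4475×0.8893 = 0.398 kmol/m³.
C_C = (C_{A0}−C_A)−C_B = 0.4913 kmol/m³; S̃_{B/C} = 0.3980/0.4913 = 0.810.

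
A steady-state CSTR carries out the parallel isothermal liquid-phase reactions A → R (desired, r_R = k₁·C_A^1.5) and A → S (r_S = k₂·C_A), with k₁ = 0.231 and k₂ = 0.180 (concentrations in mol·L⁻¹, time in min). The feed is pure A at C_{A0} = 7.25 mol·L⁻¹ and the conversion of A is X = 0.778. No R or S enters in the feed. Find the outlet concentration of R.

Exit C_A = C_{A0}(1−X) = 7.25×0.222 = 1.609 mol·L⁻¹.
A CSTR operates uniformly at the exit composition, giving r_R = 0.4717 and r_S = 0.2897 (each k·C_A^n at C_A = 1.609).
Fraction of consumed A going to R: r_R/(r_R+r_S) = 0.6195.
C_R = 0.6195·C_{A0}·X = 0.6195×7.25×0.778 = 3.49 mol·L⁻¹.

3.49 mol·L⁻¹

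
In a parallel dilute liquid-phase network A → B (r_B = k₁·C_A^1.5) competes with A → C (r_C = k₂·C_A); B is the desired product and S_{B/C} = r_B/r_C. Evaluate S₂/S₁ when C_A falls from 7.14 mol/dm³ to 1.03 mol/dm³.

S_{B/C} = (k₁/k₂)·C_A^0.5, so S₂/S₁ = (C_{A,2}/C_{A,1})^0.5.
= (1.03/7.14)^0.5 = (0.1443)^0.5 = 0.380.
Selectivity toward B falls as C_A falls — high-concentration operation is favoured.

0.380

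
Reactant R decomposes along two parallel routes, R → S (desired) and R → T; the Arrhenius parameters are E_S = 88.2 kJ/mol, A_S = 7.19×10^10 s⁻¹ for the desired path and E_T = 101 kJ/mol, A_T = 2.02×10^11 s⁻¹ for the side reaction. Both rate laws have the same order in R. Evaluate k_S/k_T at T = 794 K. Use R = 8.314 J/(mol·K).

2.47

Since both paths have the same order in R, the concentration cancels and S_{S/T} = k_S/k_T = (A_S/A_T)·exp[(E_T−E_S)/(RT)].
(E_T−E_S)/(RT) = (101−88.2)×10³/(8.314×794) = 12800/6601 = 1.939.
k_S/k_T = (7.19×10^10/2.02×10^11)·exp(1.939) = 0.3559 × 6.952 = 2.47.
Since E_S < E_T, lowering the temperature improves selectivity toward S.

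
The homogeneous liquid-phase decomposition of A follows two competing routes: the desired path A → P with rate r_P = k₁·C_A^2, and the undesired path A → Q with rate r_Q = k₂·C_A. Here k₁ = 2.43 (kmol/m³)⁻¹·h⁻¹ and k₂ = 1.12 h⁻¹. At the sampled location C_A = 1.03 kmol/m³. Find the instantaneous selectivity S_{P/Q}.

2.23

S_{P/Q} = r_P/r_Q = (k₁·C_A^2)/(k₂·C_A) = (k₁/k₂)·C_A.
= (2.43×1.030^2) / (1.12×1.030) = 2.578/1.154 = 2.23.
Since the desired path is higher order in A, keeping C_A high (PFR or concentrated feed) favours P.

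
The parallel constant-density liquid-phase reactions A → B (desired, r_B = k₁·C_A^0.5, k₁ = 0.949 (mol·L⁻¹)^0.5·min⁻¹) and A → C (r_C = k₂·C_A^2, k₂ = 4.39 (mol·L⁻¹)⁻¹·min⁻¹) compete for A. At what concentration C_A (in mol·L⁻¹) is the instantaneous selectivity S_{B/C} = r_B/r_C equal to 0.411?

0.652 mol·L⁻¹

S_{B/C} = (k₁/k₂)·C_A^-1.5 ⇒ C_A = (S·k₂/k₁)^(1/(-1.5)).
= (0.411×4.39/0.949)^(-0.6667) = (1.901)^(-0.6667) = 0.652 mol·L⁻¹.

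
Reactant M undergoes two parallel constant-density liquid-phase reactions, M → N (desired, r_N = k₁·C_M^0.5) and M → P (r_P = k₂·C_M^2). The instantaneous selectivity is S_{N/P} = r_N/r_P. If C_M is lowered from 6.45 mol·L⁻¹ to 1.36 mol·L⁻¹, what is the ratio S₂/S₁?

10.3

S_{N/P} = (k₁/k₂)·C_M^-1.5, so S₂/S₁ = (C_{M,2}/C_{M,1})^-1.5.
= (1.36/6.45)^(-1.5) = (0.2109)^(-1.5) = 10.3.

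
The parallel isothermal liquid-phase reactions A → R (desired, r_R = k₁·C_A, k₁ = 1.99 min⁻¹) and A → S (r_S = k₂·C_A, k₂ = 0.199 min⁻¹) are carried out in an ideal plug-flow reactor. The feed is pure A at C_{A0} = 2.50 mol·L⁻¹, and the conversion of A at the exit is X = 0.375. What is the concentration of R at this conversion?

C_A = C_{A0}(1−X) = 1.562 mol·L⁻¹.
Both paths are first order in A, so the instantaneous fraction to R is constant: dC_R/d(−C_A) = k₁/(k₁+k₂) = 0.9091.
C_R = 0.9091·(C_{A0}−C_A) = 0.9091×0.9375 = 0.852 mol·L⁻¹.

0.852 mol·L⁻¹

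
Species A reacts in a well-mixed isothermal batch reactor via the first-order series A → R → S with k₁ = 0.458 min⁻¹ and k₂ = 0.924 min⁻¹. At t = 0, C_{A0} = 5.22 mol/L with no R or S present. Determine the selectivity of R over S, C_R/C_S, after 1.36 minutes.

1.14

Solving the coupled first-order balances gives C_R(t) = [k₁/(k₂−k₁)]·C_{A0}·(e^(−k₁t) − e^(−k₂t)).
e^(−k₁t) = e^(−0.458×1.36) = e^(−0.6229) = 0.5364; e^(−k₂t) = e^(−1.257) = 0.2846.
C_R = 0.458×5.22/(0.924−0.458) × (0.5364−0.2846) = 5.130×0.2518 = 1.292 mol/L.
C_A = C_{A0}e^(−k₁t) = 2.800 mol/L, so C_S = C_{A0}−C_A−C_R = 1.128 mol/L; C_R/C_S = 1.14.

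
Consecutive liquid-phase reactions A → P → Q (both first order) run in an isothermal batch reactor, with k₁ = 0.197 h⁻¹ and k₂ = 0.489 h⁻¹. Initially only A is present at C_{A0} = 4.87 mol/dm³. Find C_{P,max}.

1.06 mol/dm³

Evaluating C_P at t_opt = ln(k₂/k₁)/(k₂−k₁) gives C_{P,max}/C_{A0} = (k₁/k₂)^[k₂/(k₂−k₁)].
= (0.197/0.489)^(0.489/(0.489−0.197)) = (0.4029)^(1.675) = 0.2182.
C_{P,max} = 0.2182×4.87 = 1.06 mol/dm³.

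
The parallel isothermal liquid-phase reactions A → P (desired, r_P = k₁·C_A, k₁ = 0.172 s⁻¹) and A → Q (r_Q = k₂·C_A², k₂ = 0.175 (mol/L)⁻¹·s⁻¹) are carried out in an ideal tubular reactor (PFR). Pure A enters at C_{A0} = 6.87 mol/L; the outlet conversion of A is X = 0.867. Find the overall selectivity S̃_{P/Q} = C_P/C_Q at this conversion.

0.306

C_A = C_{A0}(1−X) = 0.9137 mol/L.
Along a PFR/batch, dC_P/dC_A = −r_P/(r_P+r_Q) = −k₁/(k₁+k₂·C_A).
Integrating from C_{A0} to C_A: C_P = (0.172/0.175)·ln[(0.172+0.175·6.87)/(0.172+0.175·0.914)] = 0.9829·ln(1.374/0.3319) = 1.396 mol/L.
C_Q = (C_{A0}−C_A)−C_P = 4.560 mol/L; S̃_{P/Q} = 1.396/4.560 = 0.306.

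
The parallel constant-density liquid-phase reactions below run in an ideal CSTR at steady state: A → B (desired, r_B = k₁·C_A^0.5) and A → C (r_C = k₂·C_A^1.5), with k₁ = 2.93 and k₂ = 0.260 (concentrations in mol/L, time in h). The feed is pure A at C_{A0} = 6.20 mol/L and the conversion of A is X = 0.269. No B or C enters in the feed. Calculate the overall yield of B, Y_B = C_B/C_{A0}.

Exit C_A = C_{A0}(1−X) = 6.20×0.731 = 4.532 mol/L.
In a CSTR the entire volume is at exit conditions, so r_B = 2.93×4.532^0.5 = 6.238 and r_C = 0.260×4.532^1.5 = 2.509.
Fraction of consumed A going to B: r_B/(r_B+r_C) = 0.7132.
C_B = 0.7132·C_{A0}·X = 0.7132×6.20×0.269 = 1.19 mol/L; Y_B = C_B/C_{A0} = 0.192.

0.192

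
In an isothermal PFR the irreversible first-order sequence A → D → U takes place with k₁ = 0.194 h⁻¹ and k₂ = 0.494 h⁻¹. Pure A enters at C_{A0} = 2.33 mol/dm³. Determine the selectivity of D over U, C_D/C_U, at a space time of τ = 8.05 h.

The intermediate concentration in a first-order A→B→C sequence is C_D = k₁C_{A0}(e^(−k₁τ) − e^(−k₂τ))/(k₂−k₁).
e^(−k₁τ) = e^(−0.194×8.05) = e^(−1.562) = 0.2098; e^(−k₂τ) = e^(−3.977) = 0.01875.
C_D = 0.194×2.33/(0.494−0.194) × (0.2098−0.01875) = 1.507×0.1910 = 0.2878 mol/dm³.
C_A = C_{A0}e^(−k₁τ) = 0.4888 mol/dm³, so C_U = C_{A0}−C_A−C_D = 1.553 mol/dm³; C_D/C_U = 0.185.

0.185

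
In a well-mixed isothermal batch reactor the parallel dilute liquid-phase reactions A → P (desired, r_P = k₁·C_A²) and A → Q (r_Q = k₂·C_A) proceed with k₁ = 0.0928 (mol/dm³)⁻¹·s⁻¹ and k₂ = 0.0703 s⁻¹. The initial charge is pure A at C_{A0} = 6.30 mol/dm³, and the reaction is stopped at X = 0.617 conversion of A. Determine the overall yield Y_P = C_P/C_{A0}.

C_A = C_{A0}(1−X) = 2.413 mol/dm³.
Along a PFR/batch, dC_Q/dC_A = −r_Q/(r_P+r_Q) = −k₂/(k₂+k₁·C_A).
Integrating from C_{A0} to C_A: C_Q = (0.0703/0.0928)·ln[(0.0703+0.0928·6.30)/(0.0703+0.0928·2.41)] = 0.7575·ln(0.6549/0.2942) = 0.6062 mol/dm³.
Then C_P = (C_{A0}−C_A) − C_Q = 3.887 − 0.6062 = 3.281 mol/dm³.
Y_P = C_P/C_{A0} = 3.281/6.30 = 0.521.

0.521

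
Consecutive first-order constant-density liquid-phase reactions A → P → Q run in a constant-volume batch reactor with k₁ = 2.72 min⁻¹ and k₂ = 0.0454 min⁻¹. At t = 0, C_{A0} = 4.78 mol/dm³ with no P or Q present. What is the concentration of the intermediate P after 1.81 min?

The intermediate concentration in a first-order A→B→C sequence is C_P = k₁C_{A0}(e^(−k₁t) − e^(−k₂t))/(k₂−k₁).
e^(−k₁t) = e^(−2.72×1.81) = e^(−4.923) = 0.007276; e^(−k₂t) = e^(−0.08217) = 0.9211.
C_P = 2.72×4.78/(0.0454−2.72) × (0.007276−0.9211) = (-4.861)×(-0.9138) = 4.442 mol/dm³.

4.44 mol/dm³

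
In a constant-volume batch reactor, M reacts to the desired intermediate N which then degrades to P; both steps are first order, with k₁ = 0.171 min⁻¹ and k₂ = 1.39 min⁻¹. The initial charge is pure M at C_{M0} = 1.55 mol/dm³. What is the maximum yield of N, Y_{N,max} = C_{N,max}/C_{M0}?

For a first-order series the maximum intermediate yield is C_{N,max}/C_{M0} = (k₁/k₂)^[k₂/(k₂−k₁)].
= (0.171/1.39)^(1.39/(1.39−0.171)) = (0.1230)^(1.140) = 0.09169.

0.0917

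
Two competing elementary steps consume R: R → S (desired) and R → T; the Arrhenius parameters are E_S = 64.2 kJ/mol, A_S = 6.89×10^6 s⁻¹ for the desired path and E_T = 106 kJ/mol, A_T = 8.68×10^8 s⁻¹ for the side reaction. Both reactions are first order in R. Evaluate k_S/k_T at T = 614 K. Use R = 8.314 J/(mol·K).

k_S/k_T = (A_S/A_T)·exp[−(E_S−E_T)/(RT)] = (A_S/A_T)·exp[(E_T−E_S)/(RT)].
(E_T−E_S)/(RT) = (106−64.2)×10³/(8.314×614) = 41800/5105 = 8.188.
k_S/k_T = (6.89×10^6/8.68×10^8)·exp(8.188) = 0.007938 × 3599 = 28.6.

28.6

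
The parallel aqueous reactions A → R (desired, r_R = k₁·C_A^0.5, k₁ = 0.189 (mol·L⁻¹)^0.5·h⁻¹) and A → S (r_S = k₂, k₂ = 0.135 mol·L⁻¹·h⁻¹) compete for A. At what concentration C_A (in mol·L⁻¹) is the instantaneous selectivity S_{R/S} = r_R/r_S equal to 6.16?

S_{R/S} = (k₁/k₂)·C_A^0.5 ⇒ C_A = (S·k₂/k₁)^(2).
= (6.16×0.135/0.189)^(2) = (4.400)^(2) = 19.4 mol·L⁻¹.

19.4 mol·L⁻¹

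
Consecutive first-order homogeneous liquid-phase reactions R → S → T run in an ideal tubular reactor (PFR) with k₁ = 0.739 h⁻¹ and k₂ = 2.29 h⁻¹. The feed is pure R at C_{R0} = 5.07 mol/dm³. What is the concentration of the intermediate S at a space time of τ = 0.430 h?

The intermediate concentration in a first-order A→B→C sequence is C_S = k₁C_{R0}(e^(−k₁τ) − e^(−k₂τ))/(k₂−k₁).
e^(−k₁τ) = e^(−0.739×0.430) = e^(−0.3178) = 0.7278; e^(−k₂τ) = e^(−0.9847) = 0.3736.
C_S = 0.739×5.07/(2.29−0.739) × (0.7278−0.3736) = 2.416×0.3542 = 0.8557 mol/dm³.

0.856 mol/dm³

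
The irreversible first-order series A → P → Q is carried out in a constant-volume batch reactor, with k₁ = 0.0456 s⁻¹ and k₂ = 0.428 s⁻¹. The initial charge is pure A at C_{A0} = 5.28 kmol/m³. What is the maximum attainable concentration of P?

0.431 kmol/m³

For a first-order series the maximum intermediate yield is C_{P,max}/C_{A0} = (k₁/k₂)^[k₂/(k₂−k₁)].
= (0.0456/0.428)^(0.428/(0.428−0.0456)) = (0.1065)^(1.119) = 0.08157.
C_{P,max} = 0.08157×5.28 = 0.431 kmol/m³.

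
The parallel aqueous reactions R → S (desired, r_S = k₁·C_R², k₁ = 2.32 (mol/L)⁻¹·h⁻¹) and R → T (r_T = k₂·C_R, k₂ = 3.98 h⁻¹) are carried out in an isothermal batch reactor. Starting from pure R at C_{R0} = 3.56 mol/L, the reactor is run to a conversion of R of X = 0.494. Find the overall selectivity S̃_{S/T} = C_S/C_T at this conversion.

1.53

C_R = C_{R0}(1−X) = 1.801 mol/L.
Along a PFR/batch, dC_T/dC_R = −r_T/(r_S+r_T) = −k₂/(k₂+k₁·C_R).
Integrating from C_{R0} to C_R: C_T = (3.98/2.32)·ln[(3.98+2.32·3.56)/(3.98+2.32·1.80)] = 1.716·ln(12.24/8.159) = 0.6956 mol/L.
Then C_S = (C_{R0}−C_R) − C_T = 1.759 − 0.6956 = 1.063 mol/L.
S̃_{S/T} = C_S/C_T = 1.063/0.6956 = 1.53.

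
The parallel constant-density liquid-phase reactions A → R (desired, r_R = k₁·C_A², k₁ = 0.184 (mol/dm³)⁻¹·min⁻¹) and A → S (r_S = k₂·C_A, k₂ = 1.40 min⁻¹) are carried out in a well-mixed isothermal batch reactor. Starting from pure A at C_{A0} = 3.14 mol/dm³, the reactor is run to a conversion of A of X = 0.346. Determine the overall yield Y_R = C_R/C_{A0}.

0.0878

C_A = C_{A0}(1−X) = 2.054 mol/dm³.
Along a PFR/batch, dC_S/dC_A = −r_S/(r_R+r_S) = −k₂/(k₂+k₁·C_A).
Integrating from C_{A0} to C_A: C_S = (1.40/0.184)·ln[(1.40+0.184·3.14)/(1.40+0.184·2.05)] = 7.609·ln(1.978/1.778) = 0.8108 mol/dm³.
Then C_R = (C_{A0}−C_A) − C_S = 1.086 − 0.8108 = 0.2757 mol/dm³.
Y_R = C_R/C_{A0} = 0.2757/3.14 = 0.0878.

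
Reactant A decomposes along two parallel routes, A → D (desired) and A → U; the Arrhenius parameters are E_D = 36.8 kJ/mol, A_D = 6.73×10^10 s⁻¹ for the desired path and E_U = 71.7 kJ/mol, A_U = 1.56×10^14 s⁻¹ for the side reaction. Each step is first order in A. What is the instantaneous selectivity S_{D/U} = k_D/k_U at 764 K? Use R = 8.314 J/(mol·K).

0.105

k_D/k_U = (A_D/A_U)·exp[−(E_D−E_U)/(RT)] = (A_D/A_U)·exp[(E_U−E_D)/(RT)].
(E_U−E_D)/(RT) = (71.7−36.8)×10³/(8.314×764) = 34900/6352 = 5.494.
k_D/k_U = (6.73×10^10/1.56×10^14)·exp(5.494) = 4.314×10^-4 × 243.3 = 0.105.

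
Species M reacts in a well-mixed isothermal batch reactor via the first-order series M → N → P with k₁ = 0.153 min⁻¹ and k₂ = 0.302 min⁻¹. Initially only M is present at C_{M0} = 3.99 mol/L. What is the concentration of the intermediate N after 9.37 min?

Solving the coupled first-order balances gives C_N(t) = [k₁/(k₂−k₁)]·C_{M0}·(e^(−k₁t) − e^(−k₂t)).
e^(−k₁t) = e^(−0.153×9.37) = e^(−1.434) = 0.2384; e^(−k₂t) = e^(−2.830) = 0.05903.
C_N = 0.153×3.99/(0.302−0.153) × (0.2384−0.05903) = 4.097×0.1794 = 0.7351 mol/L.

0.735 mol/L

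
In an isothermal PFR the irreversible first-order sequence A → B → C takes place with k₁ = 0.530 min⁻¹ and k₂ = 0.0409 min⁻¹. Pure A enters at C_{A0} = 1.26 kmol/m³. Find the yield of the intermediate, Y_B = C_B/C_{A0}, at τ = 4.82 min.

0.806

Solving the coupled first-order balances gives C_B(τ) = [k₁/(k₂−k₁)]·C_{A0}·(e^(−k₁τ) − e^(−k₂τ)).
e^(−k₁τ) = e^(−0.530×4.82) = e^(−2.555) = 0.07772; e^(−k₂τ) = e^(−0.1971) = 0.8211.
C_B = 0.530×1.26/(0.0409−0.530) × (0.07772−0.8211) = (-1.365)×(-0.7434) = 1.015 kmol/m³.
Y_B = C_B/C_{A0} = 1.015/1.26 = 0.806.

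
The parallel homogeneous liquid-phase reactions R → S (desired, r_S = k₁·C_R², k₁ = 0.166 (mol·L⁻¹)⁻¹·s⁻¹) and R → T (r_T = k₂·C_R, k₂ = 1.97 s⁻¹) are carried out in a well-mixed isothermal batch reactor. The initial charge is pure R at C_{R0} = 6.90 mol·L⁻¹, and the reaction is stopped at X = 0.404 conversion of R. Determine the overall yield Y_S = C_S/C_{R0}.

0.127

C_R = C_{R0}(1−X) = 4.112 mol·L⁻¹.
Along a PFR/batch, dC_T/dC_R = −r_T/(r_S+r_T) = −k₂/(k₂+k₁·C_R).
Integrating from C_{R0} to C_R: C_T = (1.97/0.166)·ln[(1.97+0.166·6.90)/(1.97+0.166·4.11)] = 11.87·ln(3.115/2.653) = 1.908 mol·L⁻¹.
Then C_S = (C_{R0}−C_R) − C_T = 2.788 − 1.908 = 0.8794 mol·L⁻¹.
Y_S = C_S/C_{R0} = 0.8794/6.90 = 0.127.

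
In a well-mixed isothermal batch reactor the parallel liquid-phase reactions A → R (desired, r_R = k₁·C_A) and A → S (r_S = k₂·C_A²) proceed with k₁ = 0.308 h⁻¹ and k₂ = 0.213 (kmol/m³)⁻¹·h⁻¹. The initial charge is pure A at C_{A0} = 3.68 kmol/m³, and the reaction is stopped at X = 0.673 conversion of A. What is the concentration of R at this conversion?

0.954 kmol/m³

C_A = C_{A0}(1−X) = 1.203 kmol/m³.
Along a PFR/batch, dC_R/dC_A = −r_R/(r_R+r_S) = −k₁/(k₁+k₂·C_A).
Integrating from C_{A0} to C_A: C_R = (0.308/0.213)·ln[(0.308+0.213·3.68)/(0.308+0.213·1.20)] = 1.446·ln(1.092/0.5643) = 0.9544 kmol/m³.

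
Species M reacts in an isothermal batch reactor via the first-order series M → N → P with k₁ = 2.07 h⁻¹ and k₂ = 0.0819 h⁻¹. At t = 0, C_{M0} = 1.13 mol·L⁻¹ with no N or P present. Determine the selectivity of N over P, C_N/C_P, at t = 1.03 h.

For first-order series with pure M initially, C_N(t) = k₁C_{M0}/(k₂−k₁)·(e^(−k₁t) − e^(−k₂t)).
e^(−k₁t) = e^(−2.07×1.03) = e^(−2.132) = 0.1186; e^(−k₂t) = e^(−0.08436) = 0.9191.
C_N = 2.07×1.13/(0.0819−2.07) × (0.1186−0.9191) = (-1.177)×(-0.8005) = 0.9418 mol·L⁻¹.
C_M = C_{M0}e^(−k₁t) = 0.1340 mol·L⁻¹, so C_P = C_{M0}−C_M−C_N = 0.05415 mol·L⁻¹; C_N/C_P = 17.4.

17.4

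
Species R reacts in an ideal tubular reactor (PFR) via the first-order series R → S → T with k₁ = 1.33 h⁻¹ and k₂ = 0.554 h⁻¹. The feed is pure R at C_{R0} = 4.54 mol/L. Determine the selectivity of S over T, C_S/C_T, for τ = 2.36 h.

For first-order series with pure R initially, C_S(τ) = k₁C_{R0}/(k₂−k₁)·(e^(−k₁τ) − e^(−k₂τ)).
e^(−k₁τ) = e^(−1.33×2.36) = e^(−3.139) = 0.04333; e^(−k₂τ) = e^(−1.307) = 0.2705.
C_S = 1.33×4.54/(0.554−1.33) × (0.04333−0.2705) = (-7.781)×(-0.2272) = 1.768 mol/L.
C_R = C_{R0}e^(−k₁τ) = 0.1967 mol/L, so C_T = C_{R0}−C_R−C_S = 2.576 mol/L; C_S/C_T = 0.686.

0.686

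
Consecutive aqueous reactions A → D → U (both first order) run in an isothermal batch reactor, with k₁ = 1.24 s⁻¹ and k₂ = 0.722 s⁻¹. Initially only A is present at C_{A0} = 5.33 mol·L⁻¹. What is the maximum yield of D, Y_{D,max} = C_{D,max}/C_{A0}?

At the optimum, C_{D,max}/C_{A0} = (k₁/k₂)^[k₂/(k₂−k₁)].
= (1.24/0.722)^(0.722/(0.722−1.24)) = (1.717)^(-1.394) = 0.4706.

0.471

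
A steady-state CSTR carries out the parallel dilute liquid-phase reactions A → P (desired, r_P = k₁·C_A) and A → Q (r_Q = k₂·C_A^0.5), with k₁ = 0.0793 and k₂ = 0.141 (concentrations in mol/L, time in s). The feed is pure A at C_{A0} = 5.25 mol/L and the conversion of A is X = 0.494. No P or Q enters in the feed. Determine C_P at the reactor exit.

1.24 mol/L

Exit C_A = C_{A0}(1−X) = 5.25×0.506 = 2.656 mol/L.
A CSTR operates uniformly at the exit composition, giving r_P = 0.2107 and r_Q = 0.2298 (each k·C_A^n at C_A = 2.656).
Fraction of consumed A going to P: r_P/(r_P+r_Q) = 0.4783.
C_P = 0.4783·C_{A0}·X = 0.4783×5.25×0.494 = 1.24 mol/L.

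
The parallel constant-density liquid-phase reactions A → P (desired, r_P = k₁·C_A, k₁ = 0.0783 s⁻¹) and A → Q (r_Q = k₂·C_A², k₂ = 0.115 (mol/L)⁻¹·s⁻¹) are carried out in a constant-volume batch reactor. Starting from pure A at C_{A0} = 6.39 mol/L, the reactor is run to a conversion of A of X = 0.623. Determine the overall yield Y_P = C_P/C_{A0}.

C_A = C_{A0}(1−X) = 2.409 mol/L.
Along a PFR/batch, dC_P/dC_A = −r_P/(r_P+r_Q) = −k₁/(k₁+k₂·C_A).
Integrating from C_{A0} to C_A: C_P = (0.0783/0.115)·ln[(0.0783+0.115·6.39)/(0.0783+0.115·2.41)] = 0.6809·ln(0.8132/0.3553) = 0.5637 mol/L.
Y_P = C_P/C_{A0} = 0.5637/6.39 = 0.0882.

0.0882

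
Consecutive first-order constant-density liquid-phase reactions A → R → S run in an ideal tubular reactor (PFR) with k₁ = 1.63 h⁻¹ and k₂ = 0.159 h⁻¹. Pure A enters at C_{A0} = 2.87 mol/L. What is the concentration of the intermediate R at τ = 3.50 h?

For first-order series with pure A initially, C_R(τ) = k₁C_{A0}/(k₂−k₁)·(e^(−k₁τ) − e^(−k₂τ)).
e^(−k₁τ) = e^(−1.63×3.50) = e^(−5.705) = 0.003329; e^(−k₂τ) = e^(−0.5565) = 0.5732.
C_R = 1.63×2.87/(0.159−1.63) × (0.003329−0.5732) = (-3.180)×(-0.5699) = 1.812 mol/L.

1.81 mol/L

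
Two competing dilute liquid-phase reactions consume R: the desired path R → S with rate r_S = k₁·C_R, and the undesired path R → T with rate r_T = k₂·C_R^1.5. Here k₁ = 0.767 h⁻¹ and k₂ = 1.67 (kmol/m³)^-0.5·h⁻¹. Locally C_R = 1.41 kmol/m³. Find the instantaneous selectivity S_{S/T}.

0.387

S_{S/T} = r_S/r_T = (k₁·C_R)/(k₂·C_R^1.5) = (k₁/k₂)·C_R^-0.5.
= (0.767×1.410) / (1.67×1.410^1.5) = 1.081/2.796 = 0.387.
The undesired path is higher order in R, so low C_R (CSTR or dilute feed) favours S.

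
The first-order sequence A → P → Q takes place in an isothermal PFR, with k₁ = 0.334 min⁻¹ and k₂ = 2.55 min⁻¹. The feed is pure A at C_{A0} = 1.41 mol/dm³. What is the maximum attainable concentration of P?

At the optimum, C_{P,max}/C_{A0} = (k₁/k₂)^[k₂/(k₂−k₁)].
= (0.334/2.55)^(2.55/(2.55−0.334)) = (0.1310)^(1.151) = 0.09642.
C_{P,max} = 0.09642×1.41 = 0.136 mol/dm³.

0.136 mol/dm³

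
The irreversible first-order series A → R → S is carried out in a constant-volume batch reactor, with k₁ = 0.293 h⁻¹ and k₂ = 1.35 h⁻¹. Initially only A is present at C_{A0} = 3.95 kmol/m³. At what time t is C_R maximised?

1.45 h

The intermediate peaks when r₁ = r₂, i.e. k₁e^(−k₁t) = k₂e^(−k₂t), giving t_opt = ln(k₂/k₁)/(k₂−k₁).
= ln(1.35/0.293)/(1.35−0.293) = ln(4.608)/1.057 = 1.528/1.057 = 1.45 h.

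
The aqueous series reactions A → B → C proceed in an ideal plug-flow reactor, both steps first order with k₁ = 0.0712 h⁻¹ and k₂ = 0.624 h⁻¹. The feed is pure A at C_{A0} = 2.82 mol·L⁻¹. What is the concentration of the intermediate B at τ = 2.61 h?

Solving the coupled first-order balances gives C_B(τ) = [k₁/(k₂−k₁)]·C_{A0}·(e^(−k₁τ) − e^(−k₂τ)).
e^(−k₁τ) = e^(−0.0712×2.61) = e^(−0.1858) = 0.8304; e^(−k₂τ) = e^(−1.629) = 0.1962.
C_B = 0.0712×2.82/(0.624−0.0712) × (0.8304−0.1962) = 0.3632×0.6342 = 0.2304 mol·L⁻¹.

0.230 mol·L⁻¹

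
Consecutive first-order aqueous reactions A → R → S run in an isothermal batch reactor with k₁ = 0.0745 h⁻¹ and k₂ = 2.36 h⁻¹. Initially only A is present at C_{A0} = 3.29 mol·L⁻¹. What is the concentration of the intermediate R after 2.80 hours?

For first-order series with pure A initially, C_R(t) = k₁C_{A0}/(k₂−k₁)·(e^(−k₁t) − e^(−k₂t)).
e^(−k₁t) = e^(−0.0745×2.80) = e^(−0.2086) = 0.8117; e^(−k₂t) = e^(−6.608) = 0.001350.
C_R = 0.0745×3.29/(2.36−0.0745) × (0.8117−0.001350) = 0.1072×0.8104 = 0.08691 mol·L⁻¹.

0.0869 mol·L⁻¹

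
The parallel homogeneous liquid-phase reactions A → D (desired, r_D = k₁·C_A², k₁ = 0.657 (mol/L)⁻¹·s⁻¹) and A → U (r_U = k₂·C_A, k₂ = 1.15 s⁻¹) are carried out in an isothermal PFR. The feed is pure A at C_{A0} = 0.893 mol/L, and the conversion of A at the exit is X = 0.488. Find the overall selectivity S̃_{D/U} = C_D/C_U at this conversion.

C_A = C_{A0}(1−X) = 0.4572 mol/L.
Along a PFR/batch, dC_U/dC_A = −r_U/(r_D+r_U) = −k₂/(k₂+k₁·C_A).
Integrating from C_{A0} to C_A: C_U = (1.15/0.657)·ln[(1.15+0.657·0.893)/(1.15+0.657·0.457)] = 1.750·ln(1.737/1.450) = 0.3153 mol/L.
Then C_D = (C_{A0}−C_A) − C_U = 0.4358 − 0.3153 = 0.1204 mol/L.
S̃_{D/U} = C_D/C_U = 0.1204/0.3153 = 0.382.

0.382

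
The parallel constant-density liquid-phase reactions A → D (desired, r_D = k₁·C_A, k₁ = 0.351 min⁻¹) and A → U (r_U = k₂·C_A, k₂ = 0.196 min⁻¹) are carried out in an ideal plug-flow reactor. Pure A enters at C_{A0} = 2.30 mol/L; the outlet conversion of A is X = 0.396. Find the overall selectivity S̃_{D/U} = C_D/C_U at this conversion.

C_A = C_{A0}(1−X) = 1.389 mol/L.
Both paths are first order in A, so the instantaneous fraction to D is constant: dC_D/d(−C_A) = k₁/(k₁+k₂) = 0.6417.
C_D = 0.6417·(C_{A0}−C_A) = 0.6417×0.9108 = 0.584 mol/L.
C_U = (C_{A0}−C_A)−C_D = 0.3264 mol/L; S̃_{D/U} = 0.5844/0.3264 = 1.79.

1.79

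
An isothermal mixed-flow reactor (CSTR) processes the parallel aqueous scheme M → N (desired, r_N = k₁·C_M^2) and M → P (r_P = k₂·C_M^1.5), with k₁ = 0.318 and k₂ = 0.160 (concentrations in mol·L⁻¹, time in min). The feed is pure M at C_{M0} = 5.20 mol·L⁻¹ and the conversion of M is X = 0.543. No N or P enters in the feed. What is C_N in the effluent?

2.13 mol·L⁻¹

Exit C_M = C_{M0}(1−X) = 5.20×0.457 = 2.376 mol·L⁻¹.
A CSTR operates uniformly at the exit composition, giving r_N = 1.796 and r_P = 0.5861 (each k·C_M^n at C_M = 2.376).
Fraction of consumed M going to N: r_N/(r_N+r_P) = 0.7539.
C_N = 0.7539·C_{M0}·X = 0.7539×5.20×0.543 = 2.13 mol·L⁻¹.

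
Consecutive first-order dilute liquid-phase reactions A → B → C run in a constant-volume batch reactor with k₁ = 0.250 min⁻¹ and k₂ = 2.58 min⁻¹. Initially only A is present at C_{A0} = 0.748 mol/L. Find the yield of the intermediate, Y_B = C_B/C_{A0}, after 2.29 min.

Solving the coupled first-order balances gives C_B(t) = [k₁/(k₂−k₁)]·C_{A0}·(e^(−k₁t) − e^(−k₂t)).
e^(−k₁t) = e^(−0.250×2.29) = e^(−0.5725) = 0.5641; e^(−k₂t) = e^(−5.908) = 0.002717.
C_B = 0.250×0.748/(2.58−0.250) × (0.5641−0.002717) = 0.08026×0.5614 = 0.04506 mol/L.
Y_B = C_B/C_{A0} = 0.04506/0.748 = 0.0602.

0.0602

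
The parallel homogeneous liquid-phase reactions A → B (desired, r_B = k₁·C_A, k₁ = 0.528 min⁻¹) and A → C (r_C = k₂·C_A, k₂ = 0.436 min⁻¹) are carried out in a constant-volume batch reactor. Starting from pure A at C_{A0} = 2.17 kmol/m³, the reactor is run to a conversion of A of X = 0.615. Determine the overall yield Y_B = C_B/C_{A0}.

C_A = C_{A0}(1−X) = 0.8355 kmol/m³.
Both paths are first order in A, so the instantaneous fraction to B is constant: dC_B/d(−C_A) = k₁/(k₁+k₂) = 0.5477.
C_B = 0.5477·(C_{A0}−C_A) = 0.5477×1.335 = 0.731 kmol/m³.
Y_B = C_B/C_{A0} = 0.7310/2.17 = 0.337.

0.337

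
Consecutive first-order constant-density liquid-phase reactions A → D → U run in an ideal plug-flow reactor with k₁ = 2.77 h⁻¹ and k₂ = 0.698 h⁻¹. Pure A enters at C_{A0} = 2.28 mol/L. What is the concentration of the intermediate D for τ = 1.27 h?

Solving the coupled first-order balances gives C_D(τ) = [k₁/(k₂−k₁)]·C_{A0}·(e^(−k₁τ) − e^(−k₂τ)).
e^(−k₁τ) = e^(−2.77×1.27) = e^(−3.518) = 0.02966; e^(−k₂τ) = e^(−0.8865) = 0.4121.
C_D = 2.77×2.28/(0.698−2.77) × (0.02966−0.4121) = (-3.048)×(-0.3825) = 1.166 mol/L.

1.17 mol/L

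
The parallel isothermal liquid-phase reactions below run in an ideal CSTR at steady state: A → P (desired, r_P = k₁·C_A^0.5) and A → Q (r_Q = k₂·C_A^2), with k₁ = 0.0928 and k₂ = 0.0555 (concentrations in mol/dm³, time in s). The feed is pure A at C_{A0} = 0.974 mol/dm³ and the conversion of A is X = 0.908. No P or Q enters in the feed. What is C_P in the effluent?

0.870 mol/dm³

Exit C_A = C_{A0}(1−X) = 0.974×0.0920 = 0.08961 mol/dm³.
In a CSTR the entire volume is at exit conditions, so r_P = 0.0928×0.08961^0.5 = 0.02778 and r_Q = 0.0555×0.08961^2 = 4.456×10^-4.
Fraction of consumed A going to P: r_P/(r_P+r_Q) = 0.9842.
C_P = 0.9842·C_{A0}·X = 0.9842×0.974×0.908 = 0.870 mol/dm³.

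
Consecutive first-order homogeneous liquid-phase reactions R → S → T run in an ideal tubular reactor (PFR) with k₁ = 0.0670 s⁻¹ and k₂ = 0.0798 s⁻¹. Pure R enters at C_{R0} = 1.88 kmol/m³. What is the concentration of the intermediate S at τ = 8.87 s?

For first-order series with pure R initially, C_S(τ) = k₁C_{R0}/(k₂−k₁)·(e^(−k₁τ) − e^(−k₂τ)).
e^(−k₁τ) = e^(−0.0670×8.87) = e^(−0.5943) = 0.5520; e^(−k₂τ) = e^(−0.7078) = 0.4927.
C_S = 0.0670×1.88/(0.0798−0.0670) × (0.5520−0.4927) = 9.841×0.05924 = 0.5830 kmol/m³.

0.583 kmol/m³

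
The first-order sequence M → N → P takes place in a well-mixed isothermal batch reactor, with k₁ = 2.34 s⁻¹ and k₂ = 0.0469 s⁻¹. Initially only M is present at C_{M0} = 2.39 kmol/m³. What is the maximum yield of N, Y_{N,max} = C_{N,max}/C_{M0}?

0.923

For a first-order series the maximum intermediate yield is C_{N,max}/C_{M0} = (k₁/k₂)^[k₂/(k₂−k₁)].
= (2.34/0.0469)^(0.0469/(0.0469−2.34)) = (49.89)^(-0.02045) = 0.9231.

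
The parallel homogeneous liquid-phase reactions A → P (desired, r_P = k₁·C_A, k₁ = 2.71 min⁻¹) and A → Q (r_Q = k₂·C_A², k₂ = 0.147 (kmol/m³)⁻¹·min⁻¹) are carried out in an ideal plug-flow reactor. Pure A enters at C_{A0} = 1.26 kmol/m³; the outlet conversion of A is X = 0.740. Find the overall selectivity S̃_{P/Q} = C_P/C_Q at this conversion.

23.3

C_A = C_{A0}(1−X) = 0.3276 kmol/m³.
Along a PFR/batch, dC_P/dC_A = −r_P/(r_P+r_Q) = −k₁/(k₁+k₂·C_A).
Integrating from C_{A0} to C_A: C_P = (2.71/0.147)·ln[(2.71+0.147·1.26)/(2.71+0.147·0.328)] = 18.44·ln(2.895/2.758) = 0.8941 kmol/m³.
C_Q = (C_{A0}−C_A)−C_P = 0.03832 kmol/m³; S̃_{P/Q} = 0.8941/0.03832 = 23.3.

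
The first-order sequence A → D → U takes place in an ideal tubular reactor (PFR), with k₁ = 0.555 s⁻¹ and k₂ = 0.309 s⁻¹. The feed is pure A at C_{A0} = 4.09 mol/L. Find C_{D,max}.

1.96 mol/L

For a first-order series the maximum intermediate yield is C_{D,max}/C_{A0} = (k₁/k₂)^[k₂/(k₂−k₁)].
= (0.555/0.309)^(0.309/(0.309−0.555)) = (1.796)^(-1.256) = 0.4792.
C_{D,max} = 0.4792×4.09 = 1.96 mol/L.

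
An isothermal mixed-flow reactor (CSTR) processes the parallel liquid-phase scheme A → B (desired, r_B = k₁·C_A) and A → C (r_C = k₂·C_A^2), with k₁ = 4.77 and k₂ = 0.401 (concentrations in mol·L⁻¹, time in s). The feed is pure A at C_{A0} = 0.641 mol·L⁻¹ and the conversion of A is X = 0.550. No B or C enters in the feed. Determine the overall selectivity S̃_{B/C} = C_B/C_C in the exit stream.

Exit C_A = C_{A0}(1−X) = 0.641×0.450 = 0.2884 mol·L⁻¹.
Rates in a CSTR are evaluated at the outlet concentration: r_B = 4.77×0.2884 = 1.376, r_C = 0.401×0.2884^2 = 0.03336.
Overall selectivity = C_B/C_C = r_Bτ/(r_Cτ) = r_B/r_C = 41.2.

41.2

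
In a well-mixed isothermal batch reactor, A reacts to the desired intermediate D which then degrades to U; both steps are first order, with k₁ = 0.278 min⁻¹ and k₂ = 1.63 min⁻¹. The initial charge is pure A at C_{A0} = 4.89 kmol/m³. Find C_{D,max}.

0.580 kmol/m³

At the optimum, C_{D,max}/C_{A0} = (k₁/k₂)^[k₂/(k₂−k₁)].
= (0.278/1.63)^(1.63/(1.63−0.278)) = (0.1706)^(1.206) = 0.1186.
C_{D,max} = 0.1186×4.89 = 0.580 kmol/m³.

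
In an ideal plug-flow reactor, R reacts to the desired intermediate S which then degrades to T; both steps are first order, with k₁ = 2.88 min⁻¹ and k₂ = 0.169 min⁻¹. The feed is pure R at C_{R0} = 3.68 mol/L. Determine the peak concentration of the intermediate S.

3.08 mol/L

Evaluating C_S at τ_opt = ln(k₂/k₁)/(k₂−k₁) gives C_{S,max}/C_{R0} = (k₁/k₂)^[k₂/(k₂−k₁)].
= (2.88/0.169)^(0.169/(0.169−2.88)) = (17.04)^(-0.06234) = 0.8380.
C_{S,max} = 0.8380×3.68 = 3.08 mol/L.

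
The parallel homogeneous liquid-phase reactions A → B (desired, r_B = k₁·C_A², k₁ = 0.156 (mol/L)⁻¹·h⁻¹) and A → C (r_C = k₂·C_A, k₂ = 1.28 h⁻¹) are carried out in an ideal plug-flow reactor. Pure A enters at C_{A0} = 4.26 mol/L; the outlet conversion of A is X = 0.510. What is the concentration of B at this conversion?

0.601 mol/L

C_A = C_{A0}(1−X) = 2.087 mol/L.
Along a PFR/batch, dC_C/dC_A = −r_C/(r_B+r_C) = −k₂/(k₂+k₁·C_A).
Integrating from C_{A0} to C_A: C_C = (1.28/0.156)·ln[(1.28+0.156·4.26)/(1.28+0.156·2.09)] = 8.205·ln(1.945/1.606) = 1.571 mol/L.
Then C_B = (C_{A0}−C_A) − C_C = 2.173 − 1.571 = 0.6012 mol/L.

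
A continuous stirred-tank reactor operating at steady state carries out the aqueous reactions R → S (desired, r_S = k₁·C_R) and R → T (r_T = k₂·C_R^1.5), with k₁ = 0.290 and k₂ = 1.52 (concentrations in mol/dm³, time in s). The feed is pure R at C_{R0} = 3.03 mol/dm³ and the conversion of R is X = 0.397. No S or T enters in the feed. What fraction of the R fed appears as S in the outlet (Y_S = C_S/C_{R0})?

Exit C_R = C_{R0}(1−X) = 3.03×0.603 = 1.827 mol/dm³.
A CSTR operates uniformly at the exit composition, giving r_S = 0.5299 and r_T = 3.754 (each k·C_R^n at C_R = 1.827).
Fraction of consumed R going to S: r_S/(r_S+r_T) = 0.1237.
C_S = 0.1237·C_{R0}·X = 0.1237×3.03×0.397 = 0.149 mol/dm³; Y_S = C_S/C_{R0} = 0.0491.

0.0491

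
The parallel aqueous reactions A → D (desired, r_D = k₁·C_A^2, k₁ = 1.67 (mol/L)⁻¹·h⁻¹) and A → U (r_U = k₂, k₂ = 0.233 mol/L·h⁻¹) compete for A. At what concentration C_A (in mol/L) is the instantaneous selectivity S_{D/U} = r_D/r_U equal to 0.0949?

S_{D/U} = (k₁/k₂)·C_A^2 ⇒ C_A = (S·k₂/k₁)^(0.5).
= (0.0949×0.233/1.67)^(0.5) = (0.01324)^(0.5) = 0.115 mol/L.

0.115 mol/L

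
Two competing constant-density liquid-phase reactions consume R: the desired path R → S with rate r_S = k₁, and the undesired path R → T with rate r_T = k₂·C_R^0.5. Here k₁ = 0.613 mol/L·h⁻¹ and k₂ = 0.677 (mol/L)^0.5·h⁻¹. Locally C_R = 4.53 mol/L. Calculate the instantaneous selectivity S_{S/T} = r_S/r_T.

0.425

S_{S/T} = r_S/r_T = (k₁)/(k₂·C_R^0.5) = (k₁/k₂)·C_R^-0.5.
= (0.613) / (0.677×4.530^0.5) = 0.6130/1.441 = 0.425.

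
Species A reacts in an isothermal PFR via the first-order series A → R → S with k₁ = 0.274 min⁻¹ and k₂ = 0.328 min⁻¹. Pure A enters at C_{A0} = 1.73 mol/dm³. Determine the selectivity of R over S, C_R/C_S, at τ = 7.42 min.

0.338

Solving the coupled first-order balances gives C_R(τ) = [k₁/(k₂−k₁)]·C_{A0}·(e^(−k₁τ) − e^(−k₂τ)).
e^(−k₁τ) = e^(−0.274×7.42) = e^(−2.033) = 0.1309; e^(−k₂τ) = e^(−2.434) = 0.08771.
C_R = 0.274×1.73/(0.328−0.274) × (0.1309−0.08771) = 8.778×0.04323 = 0.3794 mol/dm³.
C_A = C_{A0}e^(−k₁τ) = 0.2265 mol/dm³, so C_S = C_{A0}−C_A−C_R = 1.124 mol/dm³; C_R/C_S = 0.338.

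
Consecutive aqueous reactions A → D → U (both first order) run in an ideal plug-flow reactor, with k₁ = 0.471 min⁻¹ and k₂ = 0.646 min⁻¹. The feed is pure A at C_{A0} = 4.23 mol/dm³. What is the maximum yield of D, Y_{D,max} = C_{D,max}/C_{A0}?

0.312

At the optimum, C_{D,max}/C_{A0} = (k₁/k₂)^[k₂/(k₂−k₁)].
= (0.471/0.646)^(0.646/(0.646−0.471)) = (0.7291)^(3.691) = 0.3115.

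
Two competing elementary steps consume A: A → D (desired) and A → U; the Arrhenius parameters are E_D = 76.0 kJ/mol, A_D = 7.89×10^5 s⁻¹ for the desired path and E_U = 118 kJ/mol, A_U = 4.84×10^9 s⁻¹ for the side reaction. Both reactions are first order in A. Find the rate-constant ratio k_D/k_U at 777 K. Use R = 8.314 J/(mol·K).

Since both paths have the same order in A, the concentration cancels and S_{D/U} = k_D/k_U = (A_D/A_U)·exp[(E_U−E_D)/(RT)].
(E_U−E_D)/(RT) = (118−76.0)×10³/(8.314×777) = 42000/6460 = 6.502.
k_D/k_U = (7.89×10^5/4.84×10^9)·exp(6.502) = 1.630×10^-4 × 666.2 = 0.109.
Since E_D < E_U, lowering the temperature improves selectivity toward D.

0.109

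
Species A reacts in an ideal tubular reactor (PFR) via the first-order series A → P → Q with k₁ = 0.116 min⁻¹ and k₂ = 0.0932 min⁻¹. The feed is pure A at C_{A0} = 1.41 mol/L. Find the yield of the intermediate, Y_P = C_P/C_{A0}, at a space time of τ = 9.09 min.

For first-order series with pure A initially, C_P(τ) = k₁C_{A0}/(k₂−k₁)·(e^(−k₁τ) − e^(−k₂τ)).
e^(−k₁τ) = e^(−0.116×9.09) = e^(−1.054) = 0.3484; e^(−k₂τ) = e^(−0.8472) = 0.4286.
C_P = 0.116×1.41/(0.0932−0.116) × (0.3484−0.4286) = (-7.174)×(-0.08023) = 0.5756 mol/L.
Y_P = C_P/C_{A0} = 0.5756/1.41 = 0.408.

0.408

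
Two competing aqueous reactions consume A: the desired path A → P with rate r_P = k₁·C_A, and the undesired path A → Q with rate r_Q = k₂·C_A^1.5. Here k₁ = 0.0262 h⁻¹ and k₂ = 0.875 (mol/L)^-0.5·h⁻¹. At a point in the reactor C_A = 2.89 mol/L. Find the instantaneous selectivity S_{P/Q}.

S_{P/Q} = r_P/r_Q = (k₁·C_A)/(k₂·C_A^1.5) = (k₁/k₂)·C_A^-0.5.
= (0.0262×2.890) / (0.875×2.890^1.5) = 0.07572/4.299 = 0.0176.
The undesired path is higher order in A, so low C_A (CSTR or dilute feed) favours P.

0.0176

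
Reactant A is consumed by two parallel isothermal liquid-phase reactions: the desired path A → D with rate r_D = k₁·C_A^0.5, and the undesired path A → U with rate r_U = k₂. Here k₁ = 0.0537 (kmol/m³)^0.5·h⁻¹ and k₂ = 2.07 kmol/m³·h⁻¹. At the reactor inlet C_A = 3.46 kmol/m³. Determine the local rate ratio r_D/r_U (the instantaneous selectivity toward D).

0.0483

S_{D/U} = r_D/r_U = (k₁·C_A^0.5)/(k₂) = (k₁/k₂)·C_A^0.5.
= (0.0537×3.460^0.5) / (2.07) = 0.09989/2.070 = 0.0483.
Since the desired path is higher order in A, keeping C_A high (PFR or concentrated feed) favours D.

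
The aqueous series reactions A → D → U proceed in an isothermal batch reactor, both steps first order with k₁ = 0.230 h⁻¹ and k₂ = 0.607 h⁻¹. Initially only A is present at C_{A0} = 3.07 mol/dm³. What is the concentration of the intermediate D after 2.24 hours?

The intermediate concentration in a first-order A→B→C sequence is C_D = k₁C_{A0}(e^(−k₁t) − e^(−k₂t))/(k₂−k₁).
e^(−k₁t) = e^(−0.230×2.24) = e^(−0.5152) = 0.5974; e^(−k₂t) = e^(−1.360) = 0.2567.
C_D = 0.230×3.07/(0.607−0.230) × (0.5974−0.2567) = 1.873×0.3406 = 0.6380 mol/dm³.

0.638 mol/dm³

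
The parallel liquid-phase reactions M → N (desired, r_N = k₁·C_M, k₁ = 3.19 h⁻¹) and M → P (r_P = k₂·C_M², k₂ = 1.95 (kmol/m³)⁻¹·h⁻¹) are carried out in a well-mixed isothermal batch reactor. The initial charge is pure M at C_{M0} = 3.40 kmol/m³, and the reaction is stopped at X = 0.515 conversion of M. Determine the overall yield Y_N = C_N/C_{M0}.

0.206

C_M = C_{M0}(1−X) = 1.649 kmol/m³.
Along a PFR/batch, dC_N/dC_M = −r_N/(r_N+r_P) = −k₁/(k₁+k₂·C_M).
Integrating from C_{M0} to C_M: C_N = (3.19/1.95)·ln[(3.19+1.95·3.40)/(3.19+1.95·1.65)] = 1.636·ln(9.820/6.406) = 0.6989 kmol/m³.
Y_N = C_N/C_{M0} = 0.6989/3.40 = 0.206.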